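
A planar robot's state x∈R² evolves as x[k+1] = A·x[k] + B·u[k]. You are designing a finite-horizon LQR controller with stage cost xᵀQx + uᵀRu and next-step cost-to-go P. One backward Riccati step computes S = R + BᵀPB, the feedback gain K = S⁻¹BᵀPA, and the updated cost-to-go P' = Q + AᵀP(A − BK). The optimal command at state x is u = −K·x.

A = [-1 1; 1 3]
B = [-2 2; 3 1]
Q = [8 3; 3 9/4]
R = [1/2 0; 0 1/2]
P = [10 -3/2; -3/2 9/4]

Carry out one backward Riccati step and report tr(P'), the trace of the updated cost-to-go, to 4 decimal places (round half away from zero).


BᵀP = [-24.5000 9.7500; 18.5000 -0.7500]
S = R + BᵀPB = [1/2 0; 0 1/2] + [78.2500 -39.2500; -39.2500 36.2500] = [78.7500 -39.2500; -39.2500 36.7500]
BᵀPA = [34.2500 4.7500; -19.2500 16.2500]
K = S⁻¹·BᵀPA = [0.3717 0.6002; -0.1268 1.0832]
A−BK = [-0.0030 0.0340; 0.0116 0.1162]
AᵀP(A−BK) = [0.0776 0.0448; 0.0448 0.7969]
P' = Q + AᵀP(A−BK) = [8.0776 3.0448; 3.0448 3.0469]
tr(P') = 11.1245

11.1245


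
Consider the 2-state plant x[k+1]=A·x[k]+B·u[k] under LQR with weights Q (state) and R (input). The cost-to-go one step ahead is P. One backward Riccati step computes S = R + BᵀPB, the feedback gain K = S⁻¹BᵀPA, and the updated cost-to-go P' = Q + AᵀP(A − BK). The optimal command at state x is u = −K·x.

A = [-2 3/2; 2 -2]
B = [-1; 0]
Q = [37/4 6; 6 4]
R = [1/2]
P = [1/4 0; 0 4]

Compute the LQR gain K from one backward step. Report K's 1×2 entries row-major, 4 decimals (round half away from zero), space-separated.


0.6667 -0.5000

BᵀP = [-0.2500 0.0000]
S = R + BᵀPB = [1/2] + [0.2500] = [0.7500]
BᵀPA = [0.5000 -0.3750]
K = S⁻¹·BᵀPA = [0.6667 -0.5000]
A−BK = [-1.3333 1.0000; 2.0000 -2.0000]
AᵀP(A−BK) = [16.6667 -16.5000; -16.5000 16.3750]
P' = Q + AᵀP(A−BK) = [25.9167 -10.5000; -10.5000 20.3750]
tr(P') = 46.2917


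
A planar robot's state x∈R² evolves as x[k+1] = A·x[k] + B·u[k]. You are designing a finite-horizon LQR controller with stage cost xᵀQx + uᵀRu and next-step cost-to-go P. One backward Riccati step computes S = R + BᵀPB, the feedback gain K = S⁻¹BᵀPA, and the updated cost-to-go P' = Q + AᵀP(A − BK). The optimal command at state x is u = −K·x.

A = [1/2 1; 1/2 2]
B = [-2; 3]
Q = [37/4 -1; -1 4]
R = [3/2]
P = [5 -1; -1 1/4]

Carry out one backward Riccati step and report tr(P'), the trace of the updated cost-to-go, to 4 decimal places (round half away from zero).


13.7544

BᵀP = [-13.0000 2.7500]
S = R + BᵀPB = [3/2] + [34.2500] = [35.7500]
BᵀPA = [-5.1250 -7.5000]
K = S⁻¹·BᵀPA = [-0.1434 -0.2098]
A−BK = [0.2133 0.5804; 0.9301 2.6294]
AᵀP(A−BK) = [0.0778 0.1748; 0.1748 0.4266]
P' = Q + AᵀP(A−BK) = [9.3278 -0.8252; -0.8252 4.4266]
tr(P') = 13.7544


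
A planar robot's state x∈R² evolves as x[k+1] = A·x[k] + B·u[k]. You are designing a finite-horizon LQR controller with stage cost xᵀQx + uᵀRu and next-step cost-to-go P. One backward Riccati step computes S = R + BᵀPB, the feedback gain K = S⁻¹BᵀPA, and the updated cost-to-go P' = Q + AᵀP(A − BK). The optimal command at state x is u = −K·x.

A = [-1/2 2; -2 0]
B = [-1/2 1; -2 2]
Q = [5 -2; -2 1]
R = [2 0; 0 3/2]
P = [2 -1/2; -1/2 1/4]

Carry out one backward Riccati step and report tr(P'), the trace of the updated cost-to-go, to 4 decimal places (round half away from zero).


12.6667

BᵀP = [0.0000 -0.2500; 1.0000 0.0000]
S = R + BᵀPB = [2 0; 0 3/2] + [0.5000 -0.5000; -0.5000 1.0000] = [2.5000 -0.5000; -0.5000 2.5000]
BᵀPA = [0.5000 0.0000; -0.5000 2.0000]
K = S⁻¹·BᵀPA = [0.1667 0.1667; -0.1667 0.8333]
A−BK = [-0.2500 1.2500; -1.3333 -1.3333]
AᵀP(A−BK) = [0.3333 0.3333; 0.3333 6.3333]
P' = Q + AᵀP(A−BK) = [5.3333 -1.6667; -1.6667 7.3333]
tr(P') = 12.6667


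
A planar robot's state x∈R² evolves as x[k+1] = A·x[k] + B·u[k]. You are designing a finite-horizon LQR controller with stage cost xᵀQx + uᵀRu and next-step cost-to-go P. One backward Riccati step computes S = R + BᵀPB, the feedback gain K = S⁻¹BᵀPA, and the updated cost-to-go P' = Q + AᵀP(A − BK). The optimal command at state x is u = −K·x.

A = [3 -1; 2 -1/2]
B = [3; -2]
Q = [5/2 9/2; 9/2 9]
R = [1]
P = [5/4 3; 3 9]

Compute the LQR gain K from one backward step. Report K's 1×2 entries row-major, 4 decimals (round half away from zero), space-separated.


-2.0204 0.5510

BᵀP = [-2.2500 -9.0000]
S = R + BᵀPB = [1] + [11.2500] = [12.2500]
BᵀPA = [-24.7500 6.7500]
K = S⁻¹·BᵀPA = [-2.0204 0.5510]
A−BK = [9.0612 -2.6531; -2.0408 0.6020]
AᵀP(A−BK) = [33.2449 -9.6122; -9.6122 2.7806]
P' = Q + AᵀP(A−BK) = [35.7449 -5.1122; -5.1122 11.7806]
tr(P') = 47.5255


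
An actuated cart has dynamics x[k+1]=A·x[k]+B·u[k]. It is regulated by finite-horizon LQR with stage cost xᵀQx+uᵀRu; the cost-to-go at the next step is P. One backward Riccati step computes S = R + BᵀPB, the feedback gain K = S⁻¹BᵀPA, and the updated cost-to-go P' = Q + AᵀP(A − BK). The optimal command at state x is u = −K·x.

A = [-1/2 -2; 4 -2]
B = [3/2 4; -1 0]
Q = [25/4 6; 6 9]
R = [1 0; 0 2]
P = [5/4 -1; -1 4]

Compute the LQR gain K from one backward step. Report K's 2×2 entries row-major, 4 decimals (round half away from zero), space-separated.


-2.8675 1.3112 0.6580 -0.7763

BᵀP = [2.8750 -5.5000; 5.0000 -4.0000]
S = R + BᵀPB = [1 0; 0 2] + [9.8125 11.5000; 11.5000 20.0000] = [10.8125 11.5000; 11.5000 22.0000]
BᵀPA = [-23.4375 5.2500; -18.5000 -2.0000]
K = S⁻¹·BᵀPA = [-2.8675 1.3112; 0.6580 -0.7763]
A−BK = [1.1692 -0.8615; 1.1325 -0.6888]
AᵀP(A−BK) = [13.2793 -7.3799; -7.3799 4.5633]
P' = Q + AᵀP(A−BK) = [19.5293 -1.3799; -1.3799 13.5633]
tr(P') = 33.0926


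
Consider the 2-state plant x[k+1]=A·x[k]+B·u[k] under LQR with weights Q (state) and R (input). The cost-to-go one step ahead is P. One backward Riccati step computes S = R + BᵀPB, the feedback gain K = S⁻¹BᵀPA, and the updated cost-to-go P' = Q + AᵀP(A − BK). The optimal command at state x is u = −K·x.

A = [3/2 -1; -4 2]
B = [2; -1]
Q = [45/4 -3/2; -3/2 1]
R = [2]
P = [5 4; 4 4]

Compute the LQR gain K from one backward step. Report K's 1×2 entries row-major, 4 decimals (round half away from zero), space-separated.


-0.7000 0.2000

BᵀP = [6.0000 4.0000]
S = R + BᵀPB = [2] + [8.0000] = [10.0000]
BᵀPA = [-7.0000 2.0000]
K = S⁻¹·BᵀPA = [-0.7000 0.2000]
A−BK = [2.9000 -1.4000; -4.7000 2.2000]
AᵀP(A−BK) = [22.3500 -10.1000; -10.1000 4.6000]
P' = Q + AᵀP(A−BK) = [33.6000 -11.6000; -11.6000 5.6000]
tr(P') = 39.2000


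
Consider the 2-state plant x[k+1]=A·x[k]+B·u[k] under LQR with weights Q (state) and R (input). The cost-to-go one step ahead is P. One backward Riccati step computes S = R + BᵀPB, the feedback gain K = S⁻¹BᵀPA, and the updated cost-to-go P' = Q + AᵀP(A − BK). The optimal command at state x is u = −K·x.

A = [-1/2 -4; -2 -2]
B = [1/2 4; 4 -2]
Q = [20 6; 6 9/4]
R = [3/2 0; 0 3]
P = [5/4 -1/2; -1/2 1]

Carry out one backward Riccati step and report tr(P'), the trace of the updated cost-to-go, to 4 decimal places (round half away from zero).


BᵀP = [-1.3750 3.7500; 6.0000 -4.0000]
S = R + BᵀPB = [3/2 0; 0 3] + [14.3125 -13.0000; -13.0000 32.0000] = [15.8125 -13.0000; -13.0000 35.0000]
BᵀPA = [-6.8125 -2.0000; 5.0000 -16.0000]
K = S⁻¹·BᵀPA = [-0.4511 -0.7231; -0.0247 -0.7257]
A−BK = [-0.1756 -0.7355; -0.2448 -0.5589]
AᵀP(A−BK) = [0.3626 0.7023; 0.7023 2.9420]
P' = Q + AᵀP(A−BK) = [20.3626 6.7023; 6.7023 5.1920]
tr(P') = 25.5546

25.5546


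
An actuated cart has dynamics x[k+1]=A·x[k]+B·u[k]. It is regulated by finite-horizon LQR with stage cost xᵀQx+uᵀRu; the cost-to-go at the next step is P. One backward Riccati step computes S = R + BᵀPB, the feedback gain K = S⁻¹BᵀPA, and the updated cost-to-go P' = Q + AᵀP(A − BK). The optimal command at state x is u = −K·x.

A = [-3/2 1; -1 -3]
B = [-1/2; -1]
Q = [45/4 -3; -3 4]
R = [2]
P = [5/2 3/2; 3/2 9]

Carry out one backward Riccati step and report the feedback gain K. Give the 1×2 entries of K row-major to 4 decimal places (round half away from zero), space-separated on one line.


1.0571 2.0190

BᵀP = [-2.7500 -9.7500]
S = R + BᵀPB = [2] + [11.1250] = [13.1250]
BᵀPA = [13.8750 26.5000]
K = S⁻¹·BᵀPA = [1.0571 2.0190]
A−BK = [-0.9714 2.0095; 0.0571 -0.9810]
AᵀP(A−BK) = [4.4571 0.4857; 0.4857 20.9952]
P' = Q + AᵀP(A−BK) = [15.7071 -2.5143; -2.5143 24.9952]
tr(P') = 40.7024


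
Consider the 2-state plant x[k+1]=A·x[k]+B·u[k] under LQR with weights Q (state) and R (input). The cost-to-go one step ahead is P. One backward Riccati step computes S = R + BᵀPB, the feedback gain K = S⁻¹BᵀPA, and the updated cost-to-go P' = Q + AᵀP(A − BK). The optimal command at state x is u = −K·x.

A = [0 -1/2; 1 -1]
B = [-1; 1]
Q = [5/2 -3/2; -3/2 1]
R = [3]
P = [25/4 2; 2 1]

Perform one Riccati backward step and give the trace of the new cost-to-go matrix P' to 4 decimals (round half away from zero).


7.3400

BᵀP = [-4.2500 -1.0000]
S = R + BᵀPB = [3] + [3.2500] = [6.2500]
BᵀPA = [-1.0000 3.1250]
K = S⁻¹·BᵀPA = [-0.1600 0.5000]
A−BK = [-0.1600 0.0000; 1.1600 -1.5000]
AᵀP(A−BK) = [0.8400 -1.5000; -1.5000 3.0000]
P' = Q + AᵀP(A−BK) = [3.3400 -3.0000; -3.0000 4.0000]
tr(P') = 7.3400


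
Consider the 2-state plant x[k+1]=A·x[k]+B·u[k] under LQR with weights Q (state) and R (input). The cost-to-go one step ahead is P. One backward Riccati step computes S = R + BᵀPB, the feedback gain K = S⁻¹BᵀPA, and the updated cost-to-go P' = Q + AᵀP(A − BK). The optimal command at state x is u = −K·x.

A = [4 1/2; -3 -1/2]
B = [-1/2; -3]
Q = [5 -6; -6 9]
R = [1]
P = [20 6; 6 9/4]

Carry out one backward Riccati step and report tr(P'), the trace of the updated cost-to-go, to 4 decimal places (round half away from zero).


56.1836

BᵀP = [-28.0000 -9.7500]
S = R + BᵀPB = [1] + [43.2500] = [44.2500]
BᵀPA = [-82.7500 -9.1250]
K = S⁻¹·BᵀPA = [-1.8701 -0.2062]
A−BK = [3.0650 0.3969; -8.6102 -1.1186]
AᵀP(A−BK) = [41.5028 5.3107; 5.3107 0.6808]
P' = Q + AᵀP(A−BK) = [46.5028 -0.6893; -0.6893 9.6808]
tr(P') = 56.1836


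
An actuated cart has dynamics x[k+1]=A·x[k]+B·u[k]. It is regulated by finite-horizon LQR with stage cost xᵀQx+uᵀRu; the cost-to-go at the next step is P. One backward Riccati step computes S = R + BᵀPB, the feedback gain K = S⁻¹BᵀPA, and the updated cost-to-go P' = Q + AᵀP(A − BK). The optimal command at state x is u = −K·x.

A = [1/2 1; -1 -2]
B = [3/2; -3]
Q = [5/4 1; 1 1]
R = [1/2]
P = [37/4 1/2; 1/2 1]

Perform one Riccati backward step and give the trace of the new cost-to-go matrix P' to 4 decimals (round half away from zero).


2.5224

BᵀP = [12.3750 -2.2500]
S = R + BᵀPB = [1/2] + [25.3125] = [25.8125]
BᵀPA = [8.4375 16.8750]
K = S⁻¹·BᵀPA = [0.3269 0.6538]
A−BK = [0.0097 0.0194; -0.0194 -0.0387]
AᵀP(A−BK) = [0.0545 0.1090; 0.1090 0.2179]
P' = Q + AᵀP(A−BK) = [1.3045 1.1090; 1.1090 1.2179]
tr(P') = 2.5224


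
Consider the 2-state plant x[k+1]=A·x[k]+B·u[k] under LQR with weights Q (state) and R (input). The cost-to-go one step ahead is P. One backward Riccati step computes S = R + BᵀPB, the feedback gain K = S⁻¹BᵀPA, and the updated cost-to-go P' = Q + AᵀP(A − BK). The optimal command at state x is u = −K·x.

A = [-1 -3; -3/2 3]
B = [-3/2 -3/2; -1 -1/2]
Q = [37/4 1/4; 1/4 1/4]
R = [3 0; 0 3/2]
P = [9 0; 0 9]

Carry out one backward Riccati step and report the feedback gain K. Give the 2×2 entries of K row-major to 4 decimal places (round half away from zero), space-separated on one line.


BᵀP = [-13.5000 -9.0000; -13.5000 -4.5000]
S = R + BᵀPB = [3 0; 0 3/2] + [29.2500 24.7500; 24.7500 22.5000] = [32.2500 24.7500; 24.7500 24.0000]
BᵀPA = [27.0000 13.5000; 20.2500 27.0000]
K = S⁻¹·BᵀPA = [0.9094 -2.1324; -0.0941 3.3240]
A−BK = [0.2230 -1.2125; -0.6376 2.5296]
AᵀP(A−BK) = [6.6010 -23.2369; -23.2369 101.0383]
P' = Q + AᵀP(A−BK) = [15.8510 -22.9869; -22.9869 101.2883]
tr(P') = 117.1394

0.9094 -2.1324 -0.0941 3.3240


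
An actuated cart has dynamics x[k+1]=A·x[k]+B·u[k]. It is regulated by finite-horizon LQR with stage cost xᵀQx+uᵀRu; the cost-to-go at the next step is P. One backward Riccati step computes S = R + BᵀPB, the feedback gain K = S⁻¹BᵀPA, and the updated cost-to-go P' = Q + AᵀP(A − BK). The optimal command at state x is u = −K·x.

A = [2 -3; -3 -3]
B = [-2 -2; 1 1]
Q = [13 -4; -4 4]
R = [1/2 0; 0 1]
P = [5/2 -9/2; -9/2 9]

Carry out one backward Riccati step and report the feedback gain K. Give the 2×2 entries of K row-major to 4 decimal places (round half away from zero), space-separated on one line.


BᵀP = [-9.5000 18.0000; -9.5000 18.0000]
S = R + BᵀPB = [1/2 0; 0 1] + [37.0000 37.0000; 37.0000 37.0000] = [37.5000 37.0000; 37.0000 38.0000]
BᵀPA = [-73.0000 -25.5000; -73.0000 -25.5000]
K = S⁻¹·BᵀPA = [-1.3036 -0.4554; -0.6518 -0.2277]
A−BK = [-1.9107 -4.3661; -1.0446 -2.3170]
AᵀP(A−BK) = [2.2589 2.6384; 2.6384 5.0826]
P' = Q + AᵀP(A−BK) = [15.2589 -1.3616; -1.3616 9.0826]
tr(P') = 24.3415

-1.3036 -0.4554 -0.6518 -0.2277


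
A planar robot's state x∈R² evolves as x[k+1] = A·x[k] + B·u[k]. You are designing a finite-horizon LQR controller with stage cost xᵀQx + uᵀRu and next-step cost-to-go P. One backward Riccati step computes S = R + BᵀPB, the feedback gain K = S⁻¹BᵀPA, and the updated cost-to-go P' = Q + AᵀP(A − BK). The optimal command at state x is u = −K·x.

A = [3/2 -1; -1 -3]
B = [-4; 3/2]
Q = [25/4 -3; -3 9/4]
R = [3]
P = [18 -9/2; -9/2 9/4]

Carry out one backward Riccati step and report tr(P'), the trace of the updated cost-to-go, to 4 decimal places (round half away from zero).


BᵀP = [-78.7500 21.3750]
S = R + BᵀPB = [3] + [347.0625] = [350.0625]
BᵀPA = [-139.5000 14.6250]
K = S⁻¹·BᵀPA = [-0.3985 0.0418]
A−BK = [-0.0940 -0.8329; -0.4022 -3.0627]
AᵀP(A−BK) = [0.6592 1.3281; 1.3281 10.6390]
P' = Q + AᵀP(A−BK) = [6.9092 -1.6719; -1.6719 12.8890]
tr(P') = 19.7982

19.7982


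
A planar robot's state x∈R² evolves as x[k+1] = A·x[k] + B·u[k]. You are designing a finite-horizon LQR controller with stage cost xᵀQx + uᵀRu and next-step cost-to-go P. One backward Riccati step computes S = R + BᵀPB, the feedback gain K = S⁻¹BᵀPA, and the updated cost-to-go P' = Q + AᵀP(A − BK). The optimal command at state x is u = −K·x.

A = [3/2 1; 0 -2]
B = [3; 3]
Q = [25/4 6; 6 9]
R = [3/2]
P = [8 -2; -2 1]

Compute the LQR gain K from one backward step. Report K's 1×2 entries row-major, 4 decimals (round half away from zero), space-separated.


0.5806 0.5161

BᵀP = [18.0000 -3.0000]
S = R + BᵀPB = [3/2] + [45.0000] = [46.5000]
BᵀPA = [27.0000 24.0000]
K = S⁻¹·BᵀPA = [0.5806 0.5161]
A−BK = [-0.2419 -0.5484; -1.7419 -3.5484]
AᵀP(A−BK) = [2.3226 4.0645; 4.0645 7.6129]
P' = Q + AᵀP(A−BK) = [8.5726 10.0645; 10.0645 16.6129]
tr(P') = 25.1855


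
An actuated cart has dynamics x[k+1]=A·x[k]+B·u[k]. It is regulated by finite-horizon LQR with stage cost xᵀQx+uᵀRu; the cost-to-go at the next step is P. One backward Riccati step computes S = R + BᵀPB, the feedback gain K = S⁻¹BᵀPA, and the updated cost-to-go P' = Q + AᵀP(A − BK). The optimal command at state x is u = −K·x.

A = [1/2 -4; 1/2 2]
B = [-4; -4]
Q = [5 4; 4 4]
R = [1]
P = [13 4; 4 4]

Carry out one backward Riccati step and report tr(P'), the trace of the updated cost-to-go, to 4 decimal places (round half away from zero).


BᵀP = [-68.0000 -32.0000]
S = R + BᵀPB = [1] + [400.0000] = [401.0000]
BᵀPA = [-50.0000 208.0000]
K = S⁻¹·BᵀPA = [-0.1247 0.5187]
A−BK = [0.0012 -1.9252; 0.0012 4.0748]
AᵀP(A−BK) = [0.0156 -0.0648; -0.0648 52.1097]
P' = Q + AᵀP(A−BK) = [5.0156 3.9352; 3.9352 56.1097]
tr(P') = 61.1253

61.1253


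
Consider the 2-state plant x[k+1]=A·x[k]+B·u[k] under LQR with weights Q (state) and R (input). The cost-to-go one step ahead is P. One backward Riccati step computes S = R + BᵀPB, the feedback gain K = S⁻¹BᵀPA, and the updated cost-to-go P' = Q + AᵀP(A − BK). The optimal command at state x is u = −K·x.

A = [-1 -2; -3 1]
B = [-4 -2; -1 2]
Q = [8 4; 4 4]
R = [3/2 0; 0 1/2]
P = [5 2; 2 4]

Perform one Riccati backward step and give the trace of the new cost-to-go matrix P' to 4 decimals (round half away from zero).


BᵀP = [-22.0000 -12.0000; -6.0000 4.0000]
S = R + BᵀPB = [3/2 0; 0 1/2] + [100.0000 20.0000; 20.0000 20.0000] = [101.5000 20.0000; 20.0000 20.5000]
BᵀPA = [58.0000 32.0000; -6.0000 16.0000]
K = S⁻¹·BᵀPA = [0.7788 0.1999; -1.0525 0.5855]
A−BK = [0.0103 -0.0295; -0.1162 0.0290]
AᵀP(A−BK) = [1.5135 -0.0821; -0.0821 0.2356]
P' = Q + AᵀP(A−BK) = [9.5135 3.9179; 3.9179 4.2356]
tr(P') = 13.7491

13.7491


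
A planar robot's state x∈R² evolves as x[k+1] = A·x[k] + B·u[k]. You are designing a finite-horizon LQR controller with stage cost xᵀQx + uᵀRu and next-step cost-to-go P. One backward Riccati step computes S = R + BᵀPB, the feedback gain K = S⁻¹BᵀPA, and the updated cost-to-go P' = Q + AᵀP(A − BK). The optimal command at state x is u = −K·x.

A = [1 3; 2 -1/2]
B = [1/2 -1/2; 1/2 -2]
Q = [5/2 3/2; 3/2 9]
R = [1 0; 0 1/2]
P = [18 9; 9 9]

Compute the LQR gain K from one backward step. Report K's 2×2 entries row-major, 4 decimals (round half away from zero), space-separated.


BᵀP = [13.5000 9.0000; -27.0000 -22.5000]
S = R + BᵀPB = [1 0; 0 1/2] + [11.2500 -24.7500; -24.7500 58.5000] = [12.2500 -24.7500; -24.7500 59.0000]
BᵀPA = [31.5000 36.0000; -72.0000 -69.7500]
K = S⁻¹·BᵀPA = [0.6943 3.6092; -0.9291 0.3318]
A−BK = [0.1883 1.3613; -0.2053 -1.6410]
AᵀP(A−BK) = [1.2354 4.7016; 4.7016 30.4637]
P' = Q + AᵀP(A−BK) = [3.7354 6.2016; 6.2016 39.4637]
tr(P') = 43.1991

0.6943 3.6092 -0.9291 0.3318


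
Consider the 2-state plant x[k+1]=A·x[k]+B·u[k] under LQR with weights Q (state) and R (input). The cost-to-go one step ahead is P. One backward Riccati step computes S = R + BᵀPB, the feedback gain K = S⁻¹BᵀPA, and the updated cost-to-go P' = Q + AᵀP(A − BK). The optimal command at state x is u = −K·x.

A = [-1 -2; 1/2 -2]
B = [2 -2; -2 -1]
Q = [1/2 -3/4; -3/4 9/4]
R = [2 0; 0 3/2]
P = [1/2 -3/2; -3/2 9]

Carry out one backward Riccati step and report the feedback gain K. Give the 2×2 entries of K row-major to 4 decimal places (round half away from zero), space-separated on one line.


-0.2885 0.4615 0.0385 0.7692

BᵀP = [4.0000 -21.0000; 0.5000 -6.0000]
S = R + BᵀPB = [2 0; 0 3/2] + [50.0000 13.0000; 13.0000 5.0000] = [52.0000 13.0000; 13.0000 6.5000]
BᵀPA = [-14.5000 34.0000; -3.5000 11.0000]
K = S⁻¹·BᵀPA = [-0.2885 0.4615; 0.0385 0.7692]
A−BK = [-0.3462 -1.3846; -0.0385 -0.3077]
AᵀP(A−BK) = [0.2019 -0.1154; -0.1154 1.8462]
P' = Q + AᵀP(A−BK) = [0.7019 -0.8654; -0.8654 4.0962]
tr(P') = 4.7981


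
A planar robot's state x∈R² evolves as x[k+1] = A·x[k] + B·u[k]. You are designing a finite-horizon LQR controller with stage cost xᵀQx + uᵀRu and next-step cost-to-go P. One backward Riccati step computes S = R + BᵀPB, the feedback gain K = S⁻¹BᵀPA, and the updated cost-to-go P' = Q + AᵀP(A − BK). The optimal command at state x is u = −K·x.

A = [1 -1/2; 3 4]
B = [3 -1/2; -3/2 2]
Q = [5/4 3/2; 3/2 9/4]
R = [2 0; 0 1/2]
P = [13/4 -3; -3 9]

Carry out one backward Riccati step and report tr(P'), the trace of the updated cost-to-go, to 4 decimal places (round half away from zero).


8.1228

BᵀP = [14.2500 -22.5000; -7.6250 19.5000]
S = R + BᵀPB = [2 0; 0 1/2] + [76.5000 -52.1250; -52.1250 42.8125] = [78.5000 -52.1250; -52.1250 43.3125]
BᵀPA = [-53.2500 -97.1250; 50.8750 81.8125]
K = S⁻¹·BᵀPA = [0.5058 0.0846; 1.7833 1.9906]
A−BK = [0.3743 0.2417; 0.1921 0.1455]
AᵀP(A−BK) = [2.4577 2.1034; 2.1034 2.1650]
P' = Q + AᵀP(A−BK) = [3.7077 3.6034; 3.6034 4.4150]
tr(P') = 8.1228


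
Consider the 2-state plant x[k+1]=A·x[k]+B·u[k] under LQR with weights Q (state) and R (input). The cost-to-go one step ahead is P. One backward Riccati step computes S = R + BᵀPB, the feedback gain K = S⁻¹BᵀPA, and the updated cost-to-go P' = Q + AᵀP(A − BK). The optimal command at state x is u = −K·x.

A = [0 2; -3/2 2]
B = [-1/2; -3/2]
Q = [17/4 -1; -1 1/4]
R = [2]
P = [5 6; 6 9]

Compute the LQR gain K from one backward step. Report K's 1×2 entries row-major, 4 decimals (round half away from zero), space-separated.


0.7615 -1.7231

BᵀP = [-11.5000 -16.5000]
S = R + BᵀPB = [2] + [30.5000] = [32.5000]
BᵀPA = [24.7500 -56.0000]
K = S⁻¹·BᵀPA = [0.7615 -1.7231]
A−BK = [0.3808 1.1385; -0.3577 -0.5846]
AᵀP(A−BK) = [1.4019 -2.3538; -2.3538 7.5077]
P' = Q + AᵀP(A−BK) = [5.6519 -3.3538; -3.3538 7.7577]
tr(P') = 13.4096


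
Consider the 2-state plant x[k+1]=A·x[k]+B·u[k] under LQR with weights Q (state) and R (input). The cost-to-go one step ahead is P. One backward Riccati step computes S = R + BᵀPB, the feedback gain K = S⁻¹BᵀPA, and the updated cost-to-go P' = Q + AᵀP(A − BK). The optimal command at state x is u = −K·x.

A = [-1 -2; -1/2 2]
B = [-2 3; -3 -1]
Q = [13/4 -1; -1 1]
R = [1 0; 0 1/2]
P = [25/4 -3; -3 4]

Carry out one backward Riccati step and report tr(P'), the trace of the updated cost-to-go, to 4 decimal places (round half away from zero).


4.8531

BᵀP = [-3.5000 -6.0000; 21.7500 -13.0000]
S = R + BᵀPB = [1 0; 0 1/2] + [25.0000 -4.5000; -4.5000 78.2500] = [26.0000 -4.5000; -4.5000 78.7500]
BᵀPA = [6.5000 -5.0000; -15.2500 -69.5000]
K = S⁻¹·BᵀPA = [0.2186 -0.3485; -0.1812 -0.9025]
A−BK = [-0.0192 0.0104; -0.0252 0.0520]
AᵀP(A−BK) = [0.0662 0.0028; 0.0028 0.5369]
P' = Q + AᵀP(A−BK) = [3.3162 -0.9972; -0.9972 1.5369]
tr(P') = 4.8531


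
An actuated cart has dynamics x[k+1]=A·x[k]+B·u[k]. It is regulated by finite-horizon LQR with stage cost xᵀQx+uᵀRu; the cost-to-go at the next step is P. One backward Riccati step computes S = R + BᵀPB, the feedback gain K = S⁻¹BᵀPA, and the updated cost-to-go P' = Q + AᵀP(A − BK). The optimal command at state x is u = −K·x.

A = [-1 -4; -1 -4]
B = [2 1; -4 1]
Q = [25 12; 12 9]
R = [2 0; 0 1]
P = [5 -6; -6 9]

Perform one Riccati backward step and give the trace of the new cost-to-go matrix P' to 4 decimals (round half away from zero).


43.4508

BᵀP = [34.0000 -48.0000; -1.0000 3.0000]
S = R + BᵀPB = [2 0; 0 1] + [260.0000 -14.0000; -14.0000 2.0000] = [262.0000 -14.0000; -14.0000 3.0000]
BᵀPA = [14.0000 56.0000; -2.0000 -8.0000]
K = S⁻¹·BᵀPA = [0.0237 0.0949; -0.5559 -2.2237]
A−BK = [-0.4915 -1.9661; -0.3492 -1.3966]
AᵀP(A−BK) = [0.5559 2.2237; 2.2237 8.8949]
P' = Q + AᵀP(A−BK) = [25.5559 14.2237; 14.2237 17.8949]
tr(P') = 43.4508


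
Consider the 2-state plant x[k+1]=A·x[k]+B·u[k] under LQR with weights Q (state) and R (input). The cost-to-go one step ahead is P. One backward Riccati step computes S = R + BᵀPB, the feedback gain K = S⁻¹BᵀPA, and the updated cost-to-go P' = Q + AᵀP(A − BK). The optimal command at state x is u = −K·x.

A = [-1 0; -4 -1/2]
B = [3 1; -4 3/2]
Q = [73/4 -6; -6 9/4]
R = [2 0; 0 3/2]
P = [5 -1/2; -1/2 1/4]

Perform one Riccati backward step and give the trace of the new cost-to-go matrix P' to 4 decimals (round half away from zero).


22.8763

BᵀP = [17.0000 -2.5000; 4.2500 -0.1250]
S = R + BᵀPB = [2 0; 0 3/2] + [61.0000 13.2500; 13.2500 4.0625] = [63.0000 13.2500; 13.2500 5.5625]
BᵀPA = [-7.0000 1.2500; -3.7500 0.0625]
K = S⁻¹·BᵀPA = [0.0615 0.0350; -0.8206 -0.0722]
A−BK = [-0.3638 -0.0329; -2.5232 -0.2516]
AᵀP(A−BK) = [2.3531 0.2244; 0.2244 0.0232]
P' = Q + AᵀP(A−BK) = [20.6031 -5.7756; -5.7756 2.2732]
tr(P') = 22.8763


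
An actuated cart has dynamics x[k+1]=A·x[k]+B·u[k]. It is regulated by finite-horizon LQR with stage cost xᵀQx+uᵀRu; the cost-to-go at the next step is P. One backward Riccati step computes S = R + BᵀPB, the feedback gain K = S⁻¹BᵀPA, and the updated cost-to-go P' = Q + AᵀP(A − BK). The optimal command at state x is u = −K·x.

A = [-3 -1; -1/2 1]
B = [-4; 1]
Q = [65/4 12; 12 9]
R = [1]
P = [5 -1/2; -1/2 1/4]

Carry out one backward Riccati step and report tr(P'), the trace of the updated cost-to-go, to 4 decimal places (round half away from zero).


26.2331

BᵀP = [-20.5000 2.2500]
S = R + BᵀPB = [1] + [84.2500] = [85.2500]
BᵀPA = [60.3750 22.7500]
K = S⁻¹·BᵀPA = [0.7082 0.2669]
A−BK = [-0.1672 0.0674; -1.2082 0.7331]
AᵀP(A−BK) = [0.8043 0.0132; 0.0132 0.1789]
P' = Q + AᵀP(A−BK) = [17.0543 12.0132; 12.0132 9.1789]
tr(P') = 26.2331


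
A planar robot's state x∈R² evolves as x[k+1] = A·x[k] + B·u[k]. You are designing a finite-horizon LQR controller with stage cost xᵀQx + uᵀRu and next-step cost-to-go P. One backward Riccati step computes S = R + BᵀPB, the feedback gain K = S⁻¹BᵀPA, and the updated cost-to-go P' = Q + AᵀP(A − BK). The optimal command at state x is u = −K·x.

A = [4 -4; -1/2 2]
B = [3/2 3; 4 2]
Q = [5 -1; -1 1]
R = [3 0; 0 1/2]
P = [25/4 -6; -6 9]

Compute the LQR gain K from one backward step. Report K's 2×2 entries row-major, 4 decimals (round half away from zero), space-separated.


-1.0125 1.4940 1.7953 -2.0302

BᵀP = [-14.6250 27.0000; 6.7500 0.0000]
S = R + BᵀPB = [3 0; 0 1/2] + [86.0625 10.1250; 10.1250 20.2500] = [89.0625 10.1250; 10.1250 20.7500]
BᵀPA = [-72.0000 112.5000; 27.0000 -27.0000]
K = S⁻¹·BᵀPA = [-1.0125 1.4940; 1.7953 -2.0302]
A−BK = [0.1330 -0.1504; -0.0405 0.0845]
AᵀP(A−BK) = [4.8769 -6.6201; -6.6201 9.1148]
P' = Q + AᵀP(A−BK) = [9.8769 -7.6201; -7.6201 10.1148]
tr(P') = 19.9917


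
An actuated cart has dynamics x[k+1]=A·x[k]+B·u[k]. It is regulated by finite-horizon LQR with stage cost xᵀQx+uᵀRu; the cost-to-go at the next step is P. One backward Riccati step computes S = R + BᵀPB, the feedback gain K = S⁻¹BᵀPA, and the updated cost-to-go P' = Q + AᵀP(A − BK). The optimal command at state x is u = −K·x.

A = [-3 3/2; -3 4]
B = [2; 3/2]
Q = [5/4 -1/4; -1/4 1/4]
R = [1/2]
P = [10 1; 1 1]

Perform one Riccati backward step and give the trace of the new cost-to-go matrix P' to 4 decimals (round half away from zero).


9.7372

BᵀP = [21.5000 3.5000]
S = R + BᵀPB = [1/2] + [48.2500] = [48.7500]
BᵀPA = [-75.0000 46.2500]
K = S⁻¹·BᵀPA = [-1.5385 0.9487]
A−BK = [0.0769 -0.3974; -0.6923 2.5769]
AᵀP(A−BK) = [1.6154 -2.3462; -2.3462 6.6218]
P' = Q + AᵀP(A−BK) = [2.8654 -2.5962; -2.5962 6.8718]
tr(P') = 9.7372


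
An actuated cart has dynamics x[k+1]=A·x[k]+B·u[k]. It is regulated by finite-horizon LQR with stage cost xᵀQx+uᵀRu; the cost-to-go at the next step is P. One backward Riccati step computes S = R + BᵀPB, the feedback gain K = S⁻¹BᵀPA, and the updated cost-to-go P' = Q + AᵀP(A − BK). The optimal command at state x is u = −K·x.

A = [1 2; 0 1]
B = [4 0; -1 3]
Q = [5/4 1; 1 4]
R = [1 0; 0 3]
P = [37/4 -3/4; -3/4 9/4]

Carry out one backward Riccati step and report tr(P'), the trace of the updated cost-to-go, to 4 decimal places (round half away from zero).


6.2170

BᵀP = [37.7500 -5.2500; -2.2500 6.7500]
S = R + BᵀPB = [1 0; 0 3] + [156.2500 -15.7500; -15.7500 20.2500] = [157.2500 -15.7500; -15.7500 23.2500]
BᵀPA = [37.7500 70.2500; -2.2500 2.2500]
K = S⁻¹·BᵀPA = [0.2471 0.4897; 0.0706 0.4285]
A−BK = [0.0114 0.0414; 0.0352 0.2042]
AᵀP(A−BK) = [0.0794 0.2295; 0.2295 0.8875]
P' = Q + AᵀP(A−BK) = [1.3294 1.2295; 1.2295 4.8875]
tr(P') = 6.2170


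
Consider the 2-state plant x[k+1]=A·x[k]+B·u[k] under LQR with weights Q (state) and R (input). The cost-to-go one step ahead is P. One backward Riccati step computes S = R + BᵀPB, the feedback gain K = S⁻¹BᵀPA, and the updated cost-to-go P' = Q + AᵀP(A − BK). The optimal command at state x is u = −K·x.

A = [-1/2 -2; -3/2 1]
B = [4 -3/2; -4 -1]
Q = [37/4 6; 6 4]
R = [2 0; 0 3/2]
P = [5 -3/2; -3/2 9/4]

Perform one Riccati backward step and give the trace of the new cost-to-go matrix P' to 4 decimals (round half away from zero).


BᵀP = [26.0000 -15.0000; -6.0000 0.0000]
S = R + BᵀPB = [2 0; 0 3/2] + [164.0000 -24.0000; -24.0000 9.0000] = [166.0000 -24.0000; -24.0000 10.5000]
BᵀPA = [9.5000 -67.0000; 3.0000 12.0000]
K = S⁻¹·BᵀPA = [0.1472 -0.3560; 0.6221 0.3290]
A−BK = [-0.1555 -0.0823; -0.2892 -0.0951]
AᵀP(A−BK) = [0.7980 0.2702; 0.2702 0.4467]
P' = Q + AᵀP(A−BK) = [10.0480 6.2702; 6.2702 4.4467]
tr(P') = 14.4947

14.4947


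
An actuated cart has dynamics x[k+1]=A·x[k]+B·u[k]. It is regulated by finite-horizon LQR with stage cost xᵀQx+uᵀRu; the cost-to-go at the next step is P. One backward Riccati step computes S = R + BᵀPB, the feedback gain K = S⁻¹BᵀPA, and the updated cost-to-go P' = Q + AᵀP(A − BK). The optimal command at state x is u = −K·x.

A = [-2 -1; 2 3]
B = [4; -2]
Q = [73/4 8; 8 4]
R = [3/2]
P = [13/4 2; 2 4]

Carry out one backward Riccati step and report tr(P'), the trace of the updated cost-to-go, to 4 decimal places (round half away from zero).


51.7000

BᵀP = [9.0000 0.0000]
S = R + BᵀPB = [3/2] + [36.0000] = [37.5000]
BᵀPA = [-18.0000 -9.0000]
K = S⁻¹·BᵀPA = [-0.4800 -0.2400]
A−BK = [-0.0800 -0.0400; 1.0400 2.5200]
AᵀP(A−BK) = [4.3600 10.1800; 10.1800 25.0900]
P' = Q + AᵀP(A−BK) = [22.6100 18.1800; 18.1800 29.0900]
tr(P') = 51.7000


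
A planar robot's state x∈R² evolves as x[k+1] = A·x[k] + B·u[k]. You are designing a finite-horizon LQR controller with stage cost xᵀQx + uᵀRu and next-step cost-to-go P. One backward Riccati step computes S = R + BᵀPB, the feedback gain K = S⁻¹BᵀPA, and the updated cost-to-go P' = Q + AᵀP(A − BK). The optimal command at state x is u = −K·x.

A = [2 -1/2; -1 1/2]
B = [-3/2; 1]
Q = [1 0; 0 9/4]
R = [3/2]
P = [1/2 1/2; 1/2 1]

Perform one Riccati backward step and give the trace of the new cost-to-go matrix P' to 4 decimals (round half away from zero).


BᵀP = [-0.2500 0.2500]
S = R + BᵀPB = [3/2] + [0.6250] = [2.1250]
BᵀPA = [-0.7500 0.2500]
K = S⁻¹·BᵀPA = [-0.3529 0.1176]
A−BK = [1.4706 -0.3235; -0.6471 0.3824]
AᵀP(A−BK) = [0.7353 -0.1618; -0.1618 0.0956]
P' = Q + AᵀP(A−BK) = [1.7353 -0.1618; -0.1618 2.3456]
tr(P') = 4.0809

4.0809


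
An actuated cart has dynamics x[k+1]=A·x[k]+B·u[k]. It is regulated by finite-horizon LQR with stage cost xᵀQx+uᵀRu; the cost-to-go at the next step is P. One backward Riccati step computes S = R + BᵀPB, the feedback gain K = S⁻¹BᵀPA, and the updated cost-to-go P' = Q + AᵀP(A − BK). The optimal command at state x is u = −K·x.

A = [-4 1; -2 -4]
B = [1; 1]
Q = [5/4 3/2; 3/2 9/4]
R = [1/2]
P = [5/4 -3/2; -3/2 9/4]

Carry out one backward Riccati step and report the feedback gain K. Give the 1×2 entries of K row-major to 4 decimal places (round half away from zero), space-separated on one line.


-0.5000 -3.2500

BᵀP = [-0.2500 0.7500]
S = R + BᵀPB = [1/2] + [0.5000] = [1.0000]
BᵀPA = [-0.5000 -3.2500]
K = S⁻¹·BᵀPA = [-0.5000 -3.2500]
A−BK = [-3.5000 4.2500; -1.5000 -0.7500]
AᵀP(A−BK) = [4.7500 -9.6250; -9.6250 38.6875]
P' = Q + AᵀP(A−BK) = [6.0000 -8.1250; -8.1250 40.9375]
tr(P') = 46.9375


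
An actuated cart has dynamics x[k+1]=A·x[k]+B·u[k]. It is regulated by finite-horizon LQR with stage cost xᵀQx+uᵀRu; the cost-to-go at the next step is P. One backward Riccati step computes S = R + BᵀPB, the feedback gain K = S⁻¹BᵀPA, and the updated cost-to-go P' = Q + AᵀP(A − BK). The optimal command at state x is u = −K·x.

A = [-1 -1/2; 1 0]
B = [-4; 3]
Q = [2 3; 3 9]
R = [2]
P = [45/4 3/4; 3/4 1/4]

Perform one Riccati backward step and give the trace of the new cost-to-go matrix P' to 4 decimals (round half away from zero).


11.1981

BᵀP = [-42.7500 -2.2500]
S = R + BᵀPB = [2] + [164.2500] = [166.2500]
BᵀPA = [40.5000 21.3750]
K = S⁻¹·BᵀPA = [0.2436 0.1286]
A−BK = [-0.0256 0.0143; 0.2692 -0.3857]
AᵀP(A−BK) = [0.1338 0.0429; 0.0429 0.0643]
P' = Q + AᵀP(A−BK) = [2.1338 3.0429; 3.0429 9.0643]
tr(P') = 11.1981


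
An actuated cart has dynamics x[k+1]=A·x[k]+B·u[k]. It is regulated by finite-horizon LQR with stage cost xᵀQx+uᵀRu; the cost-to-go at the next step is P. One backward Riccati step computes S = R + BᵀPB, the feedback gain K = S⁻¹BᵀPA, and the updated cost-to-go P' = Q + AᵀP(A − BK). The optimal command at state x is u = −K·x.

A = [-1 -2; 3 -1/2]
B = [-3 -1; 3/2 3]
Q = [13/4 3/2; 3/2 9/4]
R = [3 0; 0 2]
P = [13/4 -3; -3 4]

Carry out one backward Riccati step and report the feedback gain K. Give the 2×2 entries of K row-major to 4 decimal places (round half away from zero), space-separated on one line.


BᵀP = [-14.2500 15.0000; -12.2500 15.0000]
S = R + BᵀPB = [3 0; 0 2] + [65.2500 59.2500; 59.2500 57.2500] = [68.2500 59.2500; 59.2500 59.2500]
BᵀPA = [59.2500 21.0000; 57.2500 17.0000]
K = S⁻¹·BᵀPA = [0.2222 0.4444; 0.7440 -0.1575]
A−BK = [0.4107 -0.8242; 0.4346 -0.6941]
AᵀP(A−BK) = [1.4880 -0.3150; -0.3150 1.3446]
P' = Q + AᵀP(A−BK) = [4.7380 1.1850; 1.1850 3.5946]
tr(P') = 8.3326

0.2222 0.4444 0.7440 -0.1575


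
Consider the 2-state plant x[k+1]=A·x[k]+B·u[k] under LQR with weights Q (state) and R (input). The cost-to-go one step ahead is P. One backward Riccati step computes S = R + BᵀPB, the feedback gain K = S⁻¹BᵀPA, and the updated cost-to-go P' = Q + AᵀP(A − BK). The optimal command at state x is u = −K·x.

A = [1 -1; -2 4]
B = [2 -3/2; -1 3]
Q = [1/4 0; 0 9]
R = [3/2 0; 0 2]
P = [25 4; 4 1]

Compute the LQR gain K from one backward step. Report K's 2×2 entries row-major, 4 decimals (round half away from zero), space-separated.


0.1604 0.2142 -0.3777 0.7610

BᵀP = [46.0000 7.0000; -25.5000 -3.0000]
S = R + BᵀPB = [3/2 0; 0 2] + [85.0000 -48.0000; -48.0000 29.2500] = [86.5000 -48.0000; -48.0000 31.2500]
BᵀPA = [32.0000 -18.0000; -19.5000 13.5000]
K = S⁻¹·BᵀPA = [0.1604 0.2142; -0.3777 0.7610]
A−BK = [0.1127 -0.2869; -0.7065 1.9311]
AᵀP(A−BK) = [0.5036 -1.0147; -1.0147 2.5819]
P' = Q + AᵀP(A−BK) = [0.7536 -1.0147; -1.0147 11.5819]
tr(P') = 12.3355


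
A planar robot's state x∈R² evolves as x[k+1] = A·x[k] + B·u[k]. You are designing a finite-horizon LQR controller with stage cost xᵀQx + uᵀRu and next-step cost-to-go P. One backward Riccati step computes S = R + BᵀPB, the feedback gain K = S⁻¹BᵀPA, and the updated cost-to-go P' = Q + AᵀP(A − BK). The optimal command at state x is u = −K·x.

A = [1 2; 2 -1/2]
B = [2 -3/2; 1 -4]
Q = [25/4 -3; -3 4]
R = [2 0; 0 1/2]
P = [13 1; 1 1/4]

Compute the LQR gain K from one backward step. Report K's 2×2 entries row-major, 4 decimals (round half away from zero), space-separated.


BᵀP = [27.0000 2.2500; -23.5000 -2.5000]
S = R + BᵀPB = [2 0; 0 1/2] + [56.2500 -49.5000; -49.5000 45.2500] = [58.2500 -49.5000; -49.5000 45.7500]
BᵀPA = [31.5000 52.8750; -28.5000 -45.7500]
K = S⁻¹·BᵀPA = [0.1415 0.7192; -0.4699 -0.2218]
A−BK = [0.0122 0.2288; -0.0210 -2.1066]
AᵀP(A−BK) = [0.1520 0.2725; 0.2725 1.8852]
P' = Q + AᵀP(A−BK) = [6.4020 -2.7275; -2.7275 5.8852]
tr(P') = 12.2871

0.1415 0.7192 -0.4699 -0.2218


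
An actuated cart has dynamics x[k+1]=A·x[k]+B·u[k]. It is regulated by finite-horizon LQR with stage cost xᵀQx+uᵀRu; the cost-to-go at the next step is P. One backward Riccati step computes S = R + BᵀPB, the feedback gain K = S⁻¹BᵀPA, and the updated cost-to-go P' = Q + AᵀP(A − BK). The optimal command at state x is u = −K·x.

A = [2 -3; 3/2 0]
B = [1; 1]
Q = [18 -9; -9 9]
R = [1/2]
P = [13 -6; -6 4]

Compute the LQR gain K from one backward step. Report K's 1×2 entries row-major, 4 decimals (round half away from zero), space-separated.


BᵀP = [7.0000 -2.0000]
S = R + BᵀPB = [1/2] + [5.0000] = [5.5000]
BᵀPA = [11.0000 -21.0000]
K = S⁻¹·BᵀPA = [2.0000 -3.8182]
A−BK = [0.0000 0.8182; -0.5000 3.8182]
AᵀP(A−BK) = [3.0000 -9.0000; -9.0000 36.8182]
P' = Q + AᵀP(A−BK) = [21.0000 -18.0000; -18.0000 45.8182]
tr(P') = 66.8182

2.0000 -3.8182


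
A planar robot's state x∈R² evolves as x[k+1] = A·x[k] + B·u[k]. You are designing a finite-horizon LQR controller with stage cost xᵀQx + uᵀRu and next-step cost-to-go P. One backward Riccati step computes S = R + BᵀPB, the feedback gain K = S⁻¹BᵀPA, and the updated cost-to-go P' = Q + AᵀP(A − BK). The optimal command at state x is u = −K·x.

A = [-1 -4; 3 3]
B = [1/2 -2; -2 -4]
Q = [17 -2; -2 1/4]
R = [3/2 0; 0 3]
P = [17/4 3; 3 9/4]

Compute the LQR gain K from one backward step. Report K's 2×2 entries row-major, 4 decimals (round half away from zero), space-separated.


-0.2607 -0.2905 -0.1861 0.4109

BᵀP = [-3.8750 -3.0000; -20.5000 -15.0000]
S = R + BᵀPB = [3/2 0; 0 3] + [4.0625 19.7500; 19.7500 101.0000] = [5.5625 19.7500; 19.7500 104.0000]
BᵀPA = [-5.1250 6.5000; -24.5000 37.0000]
K = S⁻¹·BᵀPA = [-0.2607 -0.2905; -0.1861 0.4109]
A−BK = [-1.2418 -3.0328; 1.7343 4.0627]
AᵀP(A−BK) = [0.6052 0.8291; 0.8291 2.9336]
P' = Q + AᵀP(A−BK) = [17.6052 -1.1709; -1.1709 3.1836]
tr(P') = 20.7888


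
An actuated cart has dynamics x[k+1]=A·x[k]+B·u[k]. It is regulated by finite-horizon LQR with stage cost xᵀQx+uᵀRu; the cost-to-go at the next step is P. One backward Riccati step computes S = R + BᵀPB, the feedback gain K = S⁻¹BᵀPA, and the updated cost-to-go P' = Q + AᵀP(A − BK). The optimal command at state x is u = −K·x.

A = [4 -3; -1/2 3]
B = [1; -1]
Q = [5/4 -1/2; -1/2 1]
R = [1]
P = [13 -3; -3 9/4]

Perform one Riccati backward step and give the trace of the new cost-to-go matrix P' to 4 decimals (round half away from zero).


BᵀP = [16.0000 -5.2500]
S = R + BᵀPB = [1] + [21.2500] = [22.2500]
BᵀPA = [66.6250 -63.7500]
K = S⁻¹·BᵀPA = [2.9944 -2.8652]
A−BK = [1.0056 -0.1348; 2.4944 0.1348]
AᵀP(A−BK) = [21.0618 -8.9831; -8.9831 8.5955]
P' = Q + AᵀP(A−BK) = [22.3118 -9.4831; -9.4831 9.5955]
tr(P') = 31.9073

31.9073


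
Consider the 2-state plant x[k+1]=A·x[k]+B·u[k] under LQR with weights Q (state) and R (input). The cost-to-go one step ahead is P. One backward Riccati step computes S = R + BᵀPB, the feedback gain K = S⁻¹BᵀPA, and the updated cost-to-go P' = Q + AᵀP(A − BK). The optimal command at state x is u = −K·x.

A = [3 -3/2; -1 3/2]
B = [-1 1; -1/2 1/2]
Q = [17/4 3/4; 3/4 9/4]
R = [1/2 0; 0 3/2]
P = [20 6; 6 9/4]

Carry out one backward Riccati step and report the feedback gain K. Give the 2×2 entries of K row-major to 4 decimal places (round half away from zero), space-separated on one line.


-1.7227 0.6630 0.5742 -0.2210

BᵀP = [-23.0000 -7.1250; 23.0000 7.1250]
S = R + BᵀPB = [1/2 0; 0 3/2] + [26.5625 -26.5625; -26.5625 26.5625] = [27.0625 -26.5625; -26.5625 28.0625]
BᵀPA = [-61.8750 23.8125; 61.8750 -23.8125]
K = S⁻¹·BᵀPA = [-1.7227 0.6630; 0.5742 -0.2210]
A−BK = [0.7030 -0.6160; -2.1485 1.9420]
AᵀP(A−BK) = [4.1241 -2.6781; -2.6781 2.0125]
P' = Q + AᵀP(A−BK) = [8.3741 -1.9281; -1.9281 4.2625]
tr(P') = 12.6366


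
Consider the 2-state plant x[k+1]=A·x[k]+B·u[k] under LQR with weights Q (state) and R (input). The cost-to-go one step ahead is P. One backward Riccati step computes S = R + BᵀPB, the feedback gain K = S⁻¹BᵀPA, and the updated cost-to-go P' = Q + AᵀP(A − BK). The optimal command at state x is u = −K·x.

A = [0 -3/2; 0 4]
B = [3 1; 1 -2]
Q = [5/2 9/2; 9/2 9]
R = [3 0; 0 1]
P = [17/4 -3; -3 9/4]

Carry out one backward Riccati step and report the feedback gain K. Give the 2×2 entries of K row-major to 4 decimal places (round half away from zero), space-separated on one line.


0.0000 -0.2926 0.0000 -1.4694

BᵀP = [9.7500 -6.7500; 10.2500 -7.5000]
S = R + BᵀPB = [3 0; 0 1] + [22.5000 23.2500; 23.2500 25.2500] = [25.5000 23.2500; 23.2500 26.2500]
BᵀPA = [0.0000 -41.6250; 0.0000 -45.3750]
K = S⁻¹·BᵀPA = [0.0000 -0.2926; 0.0000 -1.4694]
A−BK = [0.0000 0.8472; 0.0000 1.3537]
AᵀP(A−BK) = [0.0000 0.0000; 0.0000 2.7085]
P' = Q + AᵀP(A−BK) = [2.5000 4.5000; 4.5000 11.7085]
tr(P') = 14.2085


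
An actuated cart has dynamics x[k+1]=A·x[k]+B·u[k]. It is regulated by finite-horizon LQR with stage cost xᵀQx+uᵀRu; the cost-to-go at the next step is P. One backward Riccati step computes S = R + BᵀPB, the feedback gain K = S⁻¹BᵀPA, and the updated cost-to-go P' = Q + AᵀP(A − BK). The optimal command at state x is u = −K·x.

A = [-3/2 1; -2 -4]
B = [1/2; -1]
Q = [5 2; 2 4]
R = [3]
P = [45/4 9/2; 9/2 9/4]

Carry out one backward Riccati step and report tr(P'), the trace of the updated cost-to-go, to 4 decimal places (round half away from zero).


80.4079

BᵀP = [1.1250 0.0000]
S = R + BᵀPB = [3] + [0.5625] = [3.5625]
BᵀPA = [-1.6875 1.1250]
K = S⁻¹·BᵀPA = [-0.4737 0.3158]
A−BK = [-1.2632 0.8421; -2.4737 -3.6842]
AᵀP(A−BK) = [60.5132 19.6579; 19.6579 10.8947]
P' = Q + AᵀP(A−BK) = [65.5132 21.6579; 21.6579 14.8947]
tr(P') = 80.4079
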